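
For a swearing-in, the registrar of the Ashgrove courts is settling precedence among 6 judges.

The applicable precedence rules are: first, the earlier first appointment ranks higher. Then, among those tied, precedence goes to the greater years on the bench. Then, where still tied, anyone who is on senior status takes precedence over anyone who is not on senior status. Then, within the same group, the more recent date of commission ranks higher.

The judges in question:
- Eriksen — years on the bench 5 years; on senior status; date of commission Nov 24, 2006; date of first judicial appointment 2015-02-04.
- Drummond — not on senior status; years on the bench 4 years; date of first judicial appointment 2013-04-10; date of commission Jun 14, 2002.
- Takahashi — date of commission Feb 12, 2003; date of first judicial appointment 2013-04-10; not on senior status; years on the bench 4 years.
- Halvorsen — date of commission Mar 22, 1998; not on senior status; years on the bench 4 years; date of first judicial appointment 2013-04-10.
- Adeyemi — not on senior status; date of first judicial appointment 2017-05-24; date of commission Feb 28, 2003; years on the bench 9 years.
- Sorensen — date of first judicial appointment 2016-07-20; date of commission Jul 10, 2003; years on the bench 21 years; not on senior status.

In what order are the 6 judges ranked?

By date of first judicial appointment (earlier first): Takahashi, Drummond and Halvorsen (each 2013-04-10); then Eriksen (2015-02-04); then Sorensen (2016-07-20); then Adeyemi (2017-05-24).
Takahashi, Drummond and Halvorsen all have years on the bench 4 years, so the next rule applies.
Takahashi, Drummond and Halvorsen are each not on senior status, so the next rule applies.
Among Takahashi, Drummond and Halvorsen, by date of commission (later first): Takahashi (Feb 12, 2003) before Drummond (Jun 14, 2002) before Halvorsen (Mar 22, 1998).
Full order: Takahashi, Drummond, Halvorsen, Eriksen, Sorensen, Adeyemi.

Takahashi, Drummond, Halvorsen, Eriksen, Sorensen, Adeyemi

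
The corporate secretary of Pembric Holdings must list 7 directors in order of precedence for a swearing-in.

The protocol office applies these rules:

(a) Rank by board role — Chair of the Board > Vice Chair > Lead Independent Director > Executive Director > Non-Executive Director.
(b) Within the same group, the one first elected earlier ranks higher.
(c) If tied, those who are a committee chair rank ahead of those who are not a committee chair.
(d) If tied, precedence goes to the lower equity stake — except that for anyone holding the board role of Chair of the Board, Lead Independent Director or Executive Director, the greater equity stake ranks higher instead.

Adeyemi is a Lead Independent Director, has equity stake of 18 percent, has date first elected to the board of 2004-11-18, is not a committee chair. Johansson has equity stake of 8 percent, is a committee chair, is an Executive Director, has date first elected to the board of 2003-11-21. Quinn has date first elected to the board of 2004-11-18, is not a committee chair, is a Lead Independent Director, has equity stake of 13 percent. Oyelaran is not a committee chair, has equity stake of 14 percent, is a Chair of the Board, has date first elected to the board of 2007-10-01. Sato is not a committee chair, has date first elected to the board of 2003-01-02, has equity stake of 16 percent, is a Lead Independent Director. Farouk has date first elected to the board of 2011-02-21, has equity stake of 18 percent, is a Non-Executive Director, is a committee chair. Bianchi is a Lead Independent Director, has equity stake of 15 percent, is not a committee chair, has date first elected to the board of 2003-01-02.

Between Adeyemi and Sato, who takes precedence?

By board role: Oyelaran (Chair of the Board); then Sato, Bianchi, Adeyemi and Quinn (Lead Independent Director); then Johansson (Executive Director); then Farouk (Non-Executive Director).
Among Sato, Bianchi, Adeyemi and Quinn, by date first elected to the board (earlier first): Sato and Bianchi (2003-01-02) before Adeyemi and Quinn (2004-11-18).
Sato and Bianchi are each not a committee chair, so the next rule applies.
Among Sato and Bianchi, by equity stake (higher first) (reversed rule for this group): Sato (16 percent) before Bianchi (15 percent).
Adeyemi and Quinn are each not a committee chair, so the next rule applies.
Among Adeyemi and Quinn, by equity stake (higher first) (reversed rule for this group): Adeyemi (18 percent) before Quinn (13 percent).
So Sato takes precedence.

Sato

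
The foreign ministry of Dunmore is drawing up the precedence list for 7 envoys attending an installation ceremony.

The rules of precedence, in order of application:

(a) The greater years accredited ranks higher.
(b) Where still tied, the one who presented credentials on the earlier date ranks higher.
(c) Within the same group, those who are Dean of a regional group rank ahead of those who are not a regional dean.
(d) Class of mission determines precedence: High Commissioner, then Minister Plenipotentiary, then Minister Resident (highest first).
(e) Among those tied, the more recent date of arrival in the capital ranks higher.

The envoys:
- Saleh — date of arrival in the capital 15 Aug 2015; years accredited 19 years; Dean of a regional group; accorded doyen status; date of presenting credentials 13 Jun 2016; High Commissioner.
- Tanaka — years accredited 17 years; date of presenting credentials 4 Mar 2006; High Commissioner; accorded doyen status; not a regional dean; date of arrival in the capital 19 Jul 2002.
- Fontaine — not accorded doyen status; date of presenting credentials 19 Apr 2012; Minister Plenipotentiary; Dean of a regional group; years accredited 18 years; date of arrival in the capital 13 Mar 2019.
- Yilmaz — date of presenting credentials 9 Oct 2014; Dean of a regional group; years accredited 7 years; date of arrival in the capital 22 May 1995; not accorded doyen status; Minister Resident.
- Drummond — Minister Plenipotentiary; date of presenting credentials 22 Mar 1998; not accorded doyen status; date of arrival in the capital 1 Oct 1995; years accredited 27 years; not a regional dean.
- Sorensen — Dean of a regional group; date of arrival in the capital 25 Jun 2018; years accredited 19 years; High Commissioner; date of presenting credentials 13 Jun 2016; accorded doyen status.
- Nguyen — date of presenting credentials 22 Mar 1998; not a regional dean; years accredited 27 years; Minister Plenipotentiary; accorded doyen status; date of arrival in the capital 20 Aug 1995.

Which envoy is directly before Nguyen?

Drummond

By years accredited (higher first): Drummond and Nguyen (both 27 years); then Sorensen and Saleh (both 19 years); then Fontaine (18 years); then Tanaka (17 years); then Yilmaz (7 years).
Drummond and Nguyen both have date of presenting credentials 22 Mar 1998, so the next rule applies.
Drummond and Nguyen are each not a regional dean, so the next rule applies.
Drummond and Nguyen are each Minister Plenipotentiary, so the next rule applies.
Among Drummond and Nguyen, by date of arrival in the capital (later first): Drummond (1 Oct 1995) before Nguyen (20 Aug 1995).
Sorensen and Saleh both have date of presenting credentials 13 Jun 2016, so the next rule applies.
Sorensen and Saleh are each Dean of a regional group, so the next rule applies.
Sorensen and Saleh are each High Commissioner, so the next rule applies.
Among Sorensen and Saleh, by date of arrival in the capital (later first): Sorensen (25 Jun 2018) before Saleh (15 Aug 2015).
Order: Drummond, Nguyen, Sorensen, Saleh, Fontaine, Tanaka, Yilmaz.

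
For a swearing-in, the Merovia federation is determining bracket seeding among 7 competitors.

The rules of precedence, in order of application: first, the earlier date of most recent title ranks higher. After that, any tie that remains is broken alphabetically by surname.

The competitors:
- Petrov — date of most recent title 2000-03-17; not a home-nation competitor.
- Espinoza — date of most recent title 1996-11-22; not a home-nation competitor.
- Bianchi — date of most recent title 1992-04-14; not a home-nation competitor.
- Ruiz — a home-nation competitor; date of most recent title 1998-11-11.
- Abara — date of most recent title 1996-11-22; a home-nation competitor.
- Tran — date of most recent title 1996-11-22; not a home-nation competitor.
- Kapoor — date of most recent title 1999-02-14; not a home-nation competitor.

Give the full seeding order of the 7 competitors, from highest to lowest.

Bianchi, Abara, Espinoza, Tran, Ruiz, Kapoor, Petrov

By date of most recent title (earlier first): Bianchi (1992-04-14); then Abara, Espinoza and Tran (each 1996-11-22); then Ruiz (1998-11-11); then Kapoor (1999-02-14); then Petrov (2000-03-17).
Among Abara, Espinoza and Tran, alphabetically by surname: Abara before Espinoza before Tran.
Full order: Bianchi, Abara, Espinoza, Tran, Ruiz, Kapoor, Petrov.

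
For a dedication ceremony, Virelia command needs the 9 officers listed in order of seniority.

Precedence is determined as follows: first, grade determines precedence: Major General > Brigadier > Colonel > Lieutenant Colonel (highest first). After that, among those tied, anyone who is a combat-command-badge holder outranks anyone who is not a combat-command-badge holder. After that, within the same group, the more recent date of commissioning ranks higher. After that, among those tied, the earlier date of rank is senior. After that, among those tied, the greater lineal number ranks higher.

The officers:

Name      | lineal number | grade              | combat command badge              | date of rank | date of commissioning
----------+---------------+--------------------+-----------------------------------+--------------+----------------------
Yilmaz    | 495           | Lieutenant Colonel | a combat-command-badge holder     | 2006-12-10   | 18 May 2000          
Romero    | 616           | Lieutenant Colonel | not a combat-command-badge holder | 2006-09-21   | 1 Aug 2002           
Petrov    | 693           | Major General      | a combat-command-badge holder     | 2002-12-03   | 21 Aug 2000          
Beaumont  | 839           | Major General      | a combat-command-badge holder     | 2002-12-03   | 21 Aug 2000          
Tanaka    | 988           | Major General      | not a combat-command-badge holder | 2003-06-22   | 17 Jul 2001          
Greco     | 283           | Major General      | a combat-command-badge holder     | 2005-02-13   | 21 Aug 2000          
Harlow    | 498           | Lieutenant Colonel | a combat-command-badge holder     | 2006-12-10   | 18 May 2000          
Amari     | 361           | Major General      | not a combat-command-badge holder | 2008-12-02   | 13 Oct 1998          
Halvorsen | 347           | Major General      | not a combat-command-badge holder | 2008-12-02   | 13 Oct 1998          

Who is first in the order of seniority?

By grade: Beaumont, Petrov, Greco, Tanaka, Amari and Halvorsen (Major General); then Harlow, Yilmaz and Romero (Lieutenant Colonel).
Among Beaumont, Petrov, Greco, Tanaka, Amari and Halvorsen, a combat-command-badge holder before not a combat-command-badge holder: Beaumont, Petrov and Greco (a combat-command-badge holder) before Tanaka, Amari and Halvorsen (not a combat-command-badge holder).
Beaumont, Petrov and Greco all have date of commissioning 21 Aug 2000, so the next rule applies.
Among Beaumont, Petrov and Greco, by date of rank (earlier first): Beaumont and Petrov (2002-12-03) before Greco (2005-02-13).
Among Beaumont and Petrov, by lineal number (higher first): Beaumont (839) before Petrov (693).
Among Tanaka, Amari and Halvorsen, by date of commissioning (later first): Tanaka (17 Jul 2001) before Amari and Halvorsen (13 Oct 1998).
Amari and Halvorsen both have date of rank 2008-12-02, so the next rule applies.
Among Amari and Halvorsen, by lineal number (higher first): Amari (361) before Halvorsen (347).
Among Harlow, Yilmaz and Romero, a combat-command-badge holder before not a combat-command-badge holder: Harlow and Yilmaz (a combat-command-badge holder) before Romero (not a combat-command-badge holder).
Harlow and Yilmaz both have date of commissioning 18 May 2000, so the next rule applies.
Harlow and Yilmaz both have date of rank 2006-12-10, so the next rule applies.
Among Harlow and Yilmaz, by lineal number (higher first): Harlow (498) before Yilmaz (495).
Order: Beaumont, Petrov, Greco, Tanaka, Amari, Halvorsen, Harlow, Yilmaz, Romero.

Beaumont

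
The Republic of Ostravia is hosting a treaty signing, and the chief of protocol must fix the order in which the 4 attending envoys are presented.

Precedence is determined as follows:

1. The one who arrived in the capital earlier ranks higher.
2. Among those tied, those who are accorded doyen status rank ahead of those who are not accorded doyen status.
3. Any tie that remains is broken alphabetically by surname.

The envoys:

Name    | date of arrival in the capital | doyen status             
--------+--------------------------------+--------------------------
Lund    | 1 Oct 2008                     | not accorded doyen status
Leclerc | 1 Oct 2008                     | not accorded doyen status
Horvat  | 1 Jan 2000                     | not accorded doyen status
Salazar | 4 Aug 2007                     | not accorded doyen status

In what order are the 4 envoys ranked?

By date of arrival in the capital (earlier first): Horvat (1 Jan 2000); then Salazar (4 Aug 2007); then Leclerc and Lund (both 1 Oct 2008).
Leclerc and Lund are each not accorded doyen status, so the next rule applies.
Among Leclerc and Lund, alphabetically by surname: Leclerc before Lund.
Full order: Horvat, Salazar, Leclerc, Lund.

Horvat, Salazar, Leclerc, Lund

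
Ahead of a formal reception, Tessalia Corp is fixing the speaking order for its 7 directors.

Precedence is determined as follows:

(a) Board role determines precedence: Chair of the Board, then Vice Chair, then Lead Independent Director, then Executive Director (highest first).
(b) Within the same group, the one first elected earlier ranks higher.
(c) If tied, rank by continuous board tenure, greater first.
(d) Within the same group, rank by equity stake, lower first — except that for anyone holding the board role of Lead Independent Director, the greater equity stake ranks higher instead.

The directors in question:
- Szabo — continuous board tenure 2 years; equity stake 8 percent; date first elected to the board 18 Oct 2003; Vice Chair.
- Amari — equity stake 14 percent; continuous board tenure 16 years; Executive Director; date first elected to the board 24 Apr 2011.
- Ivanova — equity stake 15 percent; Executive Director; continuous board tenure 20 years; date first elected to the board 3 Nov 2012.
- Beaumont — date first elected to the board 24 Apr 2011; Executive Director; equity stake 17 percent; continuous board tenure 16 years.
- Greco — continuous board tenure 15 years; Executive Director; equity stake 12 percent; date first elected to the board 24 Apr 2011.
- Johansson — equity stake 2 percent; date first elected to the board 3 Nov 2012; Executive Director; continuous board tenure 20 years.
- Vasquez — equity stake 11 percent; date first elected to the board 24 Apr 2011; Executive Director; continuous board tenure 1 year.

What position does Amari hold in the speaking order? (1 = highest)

2

By board role: Szabo (Vice Chair); then Amari, Beaumont, Greco, Vasquez, Johansson and Ivanova (Executive Director).
Among Amari, Beaumont, Greco, Vasquez, Johansson and Ivanova, by date first elected to the board (earlier first): Amari, Beaumont, Greco and Vasquez (24 Apr 2011) before Johansson and Ivanova (3 Nov 2012).
Among Amari, Beaumont, Greco and Vasquez, by continuous board tenure (higher first): Amari and Beaumont (16 years) before Greco (15 years) before Vasquez (1 year).
Among Amari and Beaumont, by equity stake (lower first): Amari (14 percent) before Beaumont (17 percent).
Johansson and Ivanova both have continuous board tenure 20 years, so the next rule applies.
Among Johansson and Ivanova, by equity stake (lower first): Johansson (2 percent) before Ivanova (15 percent).
Order: Szabo, Amari, Beaumont, Greco, Vasquez, Johansson, Ivanova. So position 2.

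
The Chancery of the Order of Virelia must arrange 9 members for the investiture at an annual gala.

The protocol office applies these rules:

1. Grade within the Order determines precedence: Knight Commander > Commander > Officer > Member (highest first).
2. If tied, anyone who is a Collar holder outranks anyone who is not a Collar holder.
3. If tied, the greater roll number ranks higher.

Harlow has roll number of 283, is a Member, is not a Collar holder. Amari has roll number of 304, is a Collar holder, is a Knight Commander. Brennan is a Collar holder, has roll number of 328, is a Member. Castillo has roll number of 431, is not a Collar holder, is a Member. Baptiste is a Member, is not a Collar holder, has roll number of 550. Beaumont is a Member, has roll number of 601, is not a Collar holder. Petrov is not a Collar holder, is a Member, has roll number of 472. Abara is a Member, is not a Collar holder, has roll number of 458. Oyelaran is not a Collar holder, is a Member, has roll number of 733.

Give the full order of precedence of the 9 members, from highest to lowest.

By grade within the Order: Amari (Knight Commander); then Brennan, Oyelaran, Beaumont, Baptiste, Petrov, Abara, Castillo and Harlow (Member).
Among Brennan, Oyelaran, Beaumont, Baptiste, Petrov, Abara, Castillo and Harlow, a Collar holder before not a Collar holder: Brennan (a Collar holder) before Oyelaran, Beaumont, Baptiste, Petrov, Abara, Castillo and Harlow (not a Collar holder).
Among Oyelaran, Beaumont, Baptiste, Petrov, Abara, Castillo and Harlow, by roll number (higher first): Oyelaran (733) before Beaumont (601) before Baptiste (550) before Petrov (472) before Abara (458) before Castillo (431) before Harlow (283).
Full order: Amari, Brennan, Oyelaran, Beaumont, Baptiste, Petrov, Abara, Castillo, Harlow.

Amari, Brennan, Oyelaran, Beaumont, Baptiste, Petrov, Abara, Castillo, Harlow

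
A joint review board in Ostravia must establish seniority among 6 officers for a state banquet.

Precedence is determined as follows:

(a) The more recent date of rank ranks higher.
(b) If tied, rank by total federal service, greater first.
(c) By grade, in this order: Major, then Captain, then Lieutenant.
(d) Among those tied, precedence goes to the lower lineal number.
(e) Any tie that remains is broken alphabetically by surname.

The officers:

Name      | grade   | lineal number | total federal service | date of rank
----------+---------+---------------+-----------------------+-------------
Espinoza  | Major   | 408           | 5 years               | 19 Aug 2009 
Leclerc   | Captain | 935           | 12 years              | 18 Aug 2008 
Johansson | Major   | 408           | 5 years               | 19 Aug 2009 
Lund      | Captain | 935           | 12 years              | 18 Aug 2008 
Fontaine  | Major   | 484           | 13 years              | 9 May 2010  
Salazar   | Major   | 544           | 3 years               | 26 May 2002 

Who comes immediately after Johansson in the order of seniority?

Leclerc

By date of rank (later first): Fontaine (9 May 2010); then Espinoza and Johansson (both 19 Aug 2009); then Leclerc and Lund (both 18 Aug 2008); then Salazar (26 May 2002).
Espinoza and Johansson both have total federal service 5 years, so the next rule applies.
Espinoza and Johansson are each Major, so the next rule applies.
Espinoza and Johansson both have lineal number 408, so the next rule applies.
Among Espinoza and Johansson, alphabetically by surname: Espinoza before Johansson.
Leclerc and Lund both have total federal service 12 years, so the next rule applies.
Leclerc and Lund are each Captain, so the next rule applies.
Leclerc and Lund both have lineal number 935, so the next rule applies.
Among Leclerc and Lund, alphabetically by surname: Leclerc before Lund.
Order: Fontaine, Espinoza, Johansson, Leclerc, Lund, Salazar.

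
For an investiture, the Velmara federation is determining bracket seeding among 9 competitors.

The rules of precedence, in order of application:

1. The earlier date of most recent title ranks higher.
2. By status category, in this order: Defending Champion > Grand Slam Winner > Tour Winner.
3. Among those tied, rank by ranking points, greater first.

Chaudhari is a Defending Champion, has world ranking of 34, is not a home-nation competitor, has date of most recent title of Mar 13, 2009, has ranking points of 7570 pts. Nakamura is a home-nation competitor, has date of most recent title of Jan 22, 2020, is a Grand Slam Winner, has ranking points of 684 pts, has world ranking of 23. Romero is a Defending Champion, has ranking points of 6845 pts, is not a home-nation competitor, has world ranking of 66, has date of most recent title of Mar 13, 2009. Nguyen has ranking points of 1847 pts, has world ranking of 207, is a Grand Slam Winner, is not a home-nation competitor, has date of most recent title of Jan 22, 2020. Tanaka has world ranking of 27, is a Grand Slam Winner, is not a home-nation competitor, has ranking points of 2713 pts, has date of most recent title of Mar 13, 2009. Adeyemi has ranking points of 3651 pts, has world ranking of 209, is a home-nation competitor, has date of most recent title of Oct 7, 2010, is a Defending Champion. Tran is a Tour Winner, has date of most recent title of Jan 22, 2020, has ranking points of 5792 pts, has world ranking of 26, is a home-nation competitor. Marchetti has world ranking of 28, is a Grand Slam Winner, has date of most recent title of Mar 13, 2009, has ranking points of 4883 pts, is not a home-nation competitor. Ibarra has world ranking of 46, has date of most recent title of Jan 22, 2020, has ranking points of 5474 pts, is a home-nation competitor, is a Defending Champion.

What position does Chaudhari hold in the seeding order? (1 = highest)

By date of most recent title (earlier first): Chaudhari, Romero, Marchetti and Tanaka (each Mar 13, 2009); then Adeyemi (Oct 7, 2010); then Ibarra, Nguyen, Nakamura and Tran (each Jan 22, 2020).
Among Chaudhari, Romero, Marchetti and Tanaka, by status category: Chaudhari and Romero (Defending Champion) before Marchetti and Tanaka (Grand Slam Winner).
Among Chaudhari and Romero, by ranking points (higher first): Chaudhari (7570 pts) before Romero (6845 pts).
Among Marchetti and Tanaka, by ranking points (higher first): Marchetti (4883 pts) before Tanaka (2713 pts).
Among Ibarra, Nguyen, Nakamura and Tran, by status category: Ibarra (Defending Champion) before Nguyen and Nakamura (Grand Slam Winner) before Tran (Tour Winner).
Among Nguyen and Nakamura, by ranking points (higher first): Nguyen (1847 pts) before Nakamura (684 pts).
Order: Chaudhari, Romero, Marchetti, Tanaka, Adeyemi, Ibarra, Nguyen, Nakamura, Tran. So position 1.

1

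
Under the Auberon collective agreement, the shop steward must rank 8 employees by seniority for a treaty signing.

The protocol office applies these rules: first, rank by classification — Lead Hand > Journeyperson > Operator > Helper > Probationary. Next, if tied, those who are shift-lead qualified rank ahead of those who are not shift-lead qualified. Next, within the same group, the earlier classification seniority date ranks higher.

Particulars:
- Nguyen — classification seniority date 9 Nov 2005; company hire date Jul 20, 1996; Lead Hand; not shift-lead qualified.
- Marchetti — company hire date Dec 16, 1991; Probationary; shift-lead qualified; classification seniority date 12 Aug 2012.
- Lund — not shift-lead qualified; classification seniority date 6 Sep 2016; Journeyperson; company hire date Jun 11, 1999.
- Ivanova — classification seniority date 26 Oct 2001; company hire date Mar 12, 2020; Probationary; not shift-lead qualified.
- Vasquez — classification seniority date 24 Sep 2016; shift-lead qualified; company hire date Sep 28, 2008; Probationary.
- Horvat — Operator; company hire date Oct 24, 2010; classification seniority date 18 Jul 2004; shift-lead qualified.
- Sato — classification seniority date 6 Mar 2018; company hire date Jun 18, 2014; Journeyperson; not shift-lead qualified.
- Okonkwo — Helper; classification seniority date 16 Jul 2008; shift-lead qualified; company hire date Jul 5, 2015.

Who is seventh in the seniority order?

By classification: Nguyen (Lead Hand); then Lund and Sato (Journeyperson); then Horvat (Operator); then Okonkwo (Helper); then Marchetti, Vasquez and Ivanova (Probationary).
Lund and Sato are each not shift-lead qualified, so the next rule applies.
Among Lund and Sato, by classification seniority date (earlier first): Lund (6 Sep 2016) before Sato (6 Mar 2018).
Among Marchetti, Vasquez and Ivanova, shift-lead qualified before not shift-lead qualified: Marchetti and Vasquez (shift-lead qualified) before Ivanova (not shift-lead qualified).
Among Marchetti and Vasquez, by classification seniority date (earlier first): Marchetti (12 Aug 2012) before Vasquez (24 Sep 2016).
Order: Nguyen, Lund, Sato, Horvat, Okonkwo, Marchetti, Vasquez, Ivanova.

Vasquez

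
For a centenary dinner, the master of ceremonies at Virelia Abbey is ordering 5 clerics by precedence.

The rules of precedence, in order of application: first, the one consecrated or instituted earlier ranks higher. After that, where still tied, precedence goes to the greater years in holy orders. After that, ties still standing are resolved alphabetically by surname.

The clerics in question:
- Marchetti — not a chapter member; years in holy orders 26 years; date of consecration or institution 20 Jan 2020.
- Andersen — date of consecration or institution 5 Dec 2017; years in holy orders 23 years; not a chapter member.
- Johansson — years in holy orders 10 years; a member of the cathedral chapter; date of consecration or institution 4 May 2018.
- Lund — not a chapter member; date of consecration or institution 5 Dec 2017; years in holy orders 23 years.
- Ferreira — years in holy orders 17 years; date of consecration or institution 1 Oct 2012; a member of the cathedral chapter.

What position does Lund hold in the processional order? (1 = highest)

By date of consecration or institution (earlier first): Ferreira (1 Oct 2012); then Andersen and Lund (both 5 Dec 2017); then Johansson (4 May 2018); then Marchetti (20 Jan 2020).
Andersen and Lund both have years in holy orders 23 years, so the next rule applies.
Among Andersen and Lund, alphabetically by surname: Andersen before Lund.
Order: Ferreira, Andersen, Lund, Johansson, Marchetti. So position 3.

3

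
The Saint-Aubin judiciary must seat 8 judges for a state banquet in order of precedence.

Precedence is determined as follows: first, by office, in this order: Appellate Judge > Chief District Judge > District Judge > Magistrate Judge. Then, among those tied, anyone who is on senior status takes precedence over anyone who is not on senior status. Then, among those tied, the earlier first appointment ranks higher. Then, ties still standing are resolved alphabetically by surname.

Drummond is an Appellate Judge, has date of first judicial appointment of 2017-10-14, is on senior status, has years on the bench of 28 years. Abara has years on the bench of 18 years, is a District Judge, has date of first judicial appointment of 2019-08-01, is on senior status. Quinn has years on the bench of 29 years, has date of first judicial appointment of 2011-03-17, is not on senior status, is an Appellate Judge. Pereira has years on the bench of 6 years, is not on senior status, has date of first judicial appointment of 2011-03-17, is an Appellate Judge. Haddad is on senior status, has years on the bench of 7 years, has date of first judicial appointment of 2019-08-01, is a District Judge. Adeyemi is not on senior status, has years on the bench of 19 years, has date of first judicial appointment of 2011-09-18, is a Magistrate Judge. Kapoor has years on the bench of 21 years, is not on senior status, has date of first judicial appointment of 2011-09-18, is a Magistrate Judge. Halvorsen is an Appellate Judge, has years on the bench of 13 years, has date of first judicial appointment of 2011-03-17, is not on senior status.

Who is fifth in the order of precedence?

Abara

By office: Drummond, Halvorsen, Pereira and Quinn (Appellate Judge); then Abara and Haddad (District Judge); then Adeyemi and Kapoor (Magistrate Judge).
Among Drummond, Halvorsen, Pereira and Quinn, on senior status before not on senior status: Drummond (on senior status) before Halvorsen, Pereira and Quinn (not on senior status).
Halvorsen, Pereira and Quinn all have date of first judicial appointment 2011-03-17, so the next rule applies.
Among Halvorsen, Pereira and Quinn, alphabetically by surname: Halvorsen before Pereira before Quinn.
Abara and Haddad are each on senior status, so the next rule applies.
Abara and Haddad both have date of first judicial appointment 2019-08-01, so the next rule applies.
Among Abara and Haddad, alphabetically by surname: Abara before Haddad.
Adeyemi and Kapoor are each not on senior status, so the next rule applies.
Adeyemi and Kapoor both have date of first judicial appointment 2011-09-18, so the next rule applies.
Among Adeyemi and Kapoor, alphabetically by surname: Adeyemi before Kapoor.
Order: Drummond, Halvorsen, Pereira, Quinn, Abara, Haddad, Adeyemi, Kapoor.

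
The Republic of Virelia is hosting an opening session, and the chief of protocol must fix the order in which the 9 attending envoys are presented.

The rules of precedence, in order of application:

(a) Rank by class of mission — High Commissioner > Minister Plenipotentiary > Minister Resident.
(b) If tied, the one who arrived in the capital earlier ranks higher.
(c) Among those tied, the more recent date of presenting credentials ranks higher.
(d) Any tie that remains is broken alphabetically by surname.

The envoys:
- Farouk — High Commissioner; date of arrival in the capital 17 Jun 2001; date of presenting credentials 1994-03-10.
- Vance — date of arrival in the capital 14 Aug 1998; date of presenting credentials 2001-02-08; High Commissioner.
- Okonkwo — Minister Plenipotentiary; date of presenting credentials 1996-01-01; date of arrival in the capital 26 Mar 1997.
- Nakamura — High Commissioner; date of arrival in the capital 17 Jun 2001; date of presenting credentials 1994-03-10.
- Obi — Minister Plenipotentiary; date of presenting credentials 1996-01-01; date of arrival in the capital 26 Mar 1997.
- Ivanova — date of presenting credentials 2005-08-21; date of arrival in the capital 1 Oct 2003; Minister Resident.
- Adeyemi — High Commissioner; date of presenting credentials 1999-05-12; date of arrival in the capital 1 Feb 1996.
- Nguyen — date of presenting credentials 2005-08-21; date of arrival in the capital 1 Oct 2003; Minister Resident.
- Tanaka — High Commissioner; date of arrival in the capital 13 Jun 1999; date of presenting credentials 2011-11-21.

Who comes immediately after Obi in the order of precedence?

Okonkwo

By class of mission: Adeyemi, Vance, Tanaka, Farouk and Nakamura (High Commissioner); then Obi and Okonkwo (Minister Plenipotentiary); then Ivanova and Nguyen (Minister Resident).
Among Adeyemi, Vance, Tanaka, Farouk and Nakamura, by date of arrival in the capital (earlier first): Adeyemi (1 Feb 1996) before Vance (14 Aug 1998) before Tanaka (13 Jun 1999) before Farouk and Nakamura (17 Jun 2001).
Farouk and Nakamura both have date of presenting credentials 1994-03-10, so the next rule applies.
Among Farouk and Nakamura, alphabetically by surname: Farouk before Nakamura.
Obi and Okonkwo both have date of arrival in the capital 26 Mar 1997, so the next rule applies.
Obi and Okonkwo both have date of presenting credentials 1996-01-01, so the next rule applies.
Among Obi and Okonkwo, alphabetically by surname: Obi before Okonkwo.
Ivanova and Nguyen both have date of arrival in the capital 1 Oct 2003, so the next rule applies.
Ivanova and Nguyen both have date of presenting credentials 2005-08-21, so the next rule applies.
Among Ivanova and Nguyen, alphabetically by surname: Ivanova before Nguyen.
Order: Adeyemi, Vance, Tanaka, Farouk, Nakamura, Obi, Okonkwo, Ivanova, Nguyen.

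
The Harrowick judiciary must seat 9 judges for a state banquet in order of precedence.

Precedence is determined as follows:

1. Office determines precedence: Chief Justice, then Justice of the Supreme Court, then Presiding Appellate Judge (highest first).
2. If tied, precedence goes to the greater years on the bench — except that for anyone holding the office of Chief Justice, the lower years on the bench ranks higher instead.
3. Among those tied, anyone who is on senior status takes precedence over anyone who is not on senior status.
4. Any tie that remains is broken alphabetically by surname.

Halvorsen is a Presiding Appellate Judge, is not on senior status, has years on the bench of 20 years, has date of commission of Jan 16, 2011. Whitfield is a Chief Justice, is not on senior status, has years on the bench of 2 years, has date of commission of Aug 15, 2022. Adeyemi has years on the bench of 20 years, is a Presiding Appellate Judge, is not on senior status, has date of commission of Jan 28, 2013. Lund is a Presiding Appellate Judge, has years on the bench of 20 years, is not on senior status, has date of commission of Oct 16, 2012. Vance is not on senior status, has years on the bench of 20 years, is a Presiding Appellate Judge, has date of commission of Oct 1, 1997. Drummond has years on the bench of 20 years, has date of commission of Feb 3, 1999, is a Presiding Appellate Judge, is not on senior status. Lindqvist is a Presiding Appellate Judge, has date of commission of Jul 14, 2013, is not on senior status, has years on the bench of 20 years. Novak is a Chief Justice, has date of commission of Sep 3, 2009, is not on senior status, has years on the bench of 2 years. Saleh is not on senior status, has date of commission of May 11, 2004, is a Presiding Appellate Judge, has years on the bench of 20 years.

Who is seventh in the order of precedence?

Lund

By office: Novak and Whitfield (Chief Justice); then Adeyemi, Drummond, Halvorsen, Lindqvist, Lund, Saleh and Vance (Presiding Appellate Judge).
Novak and Whitfield both have years on the bench 2 years, so the next rule applies.
Novak and Whitfield are each not on senior status, so the next rule applies.
Among Novak and Whitfield, alphabetically by surname: Novak before Whitfield.
Adeyemi, Drummond, Halvorsen, Lindqvist, Lund, Saleh and Vance all have years on the bench 20 years, so the next rule applies.
Adeyemi, Drummond, Halvorsen, Lindqvist, Lund, Saleh and Vance are each not on senior status, so the next rule applies.
Among Adeyemi, Drummond, Halvorsen, Lindqvist, Lund, Saleh and Vance, alphabetically by surname: Adeyemi before Drummond before Halvorsen before Lindqvist before Lund before Saleh before Vance.
Order: Novak, Whitfield, Adeyemi, Drummond, Halvorsen, Lindqvist, Lund, Saleh, Vance.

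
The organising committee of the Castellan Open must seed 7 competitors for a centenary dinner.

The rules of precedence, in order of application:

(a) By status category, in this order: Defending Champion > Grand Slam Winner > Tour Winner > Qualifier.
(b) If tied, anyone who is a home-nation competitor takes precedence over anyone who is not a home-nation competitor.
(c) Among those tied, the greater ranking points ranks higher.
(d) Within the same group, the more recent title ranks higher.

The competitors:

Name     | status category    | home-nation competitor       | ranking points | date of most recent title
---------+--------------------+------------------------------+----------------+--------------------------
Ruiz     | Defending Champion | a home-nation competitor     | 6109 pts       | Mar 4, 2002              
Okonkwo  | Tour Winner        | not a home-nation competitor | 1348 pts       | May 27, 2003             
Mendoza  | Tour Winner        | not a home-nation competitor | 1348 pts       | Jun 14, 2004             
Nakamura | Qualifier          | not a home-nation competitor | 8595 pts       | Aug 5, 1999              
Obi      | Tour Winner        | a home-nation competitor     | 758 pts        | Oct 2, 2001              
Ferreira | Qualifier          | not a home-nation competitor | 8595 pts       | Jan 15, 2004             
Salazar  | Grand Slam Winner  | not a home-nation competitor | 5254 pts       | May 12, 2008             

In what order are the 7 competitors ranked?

By status category: Ruiz (Defending Champion); then Salazar (Grand Slam Winner); then Obi, Mendoza and Okonkwo (Tour Winner); then Ferreira and Nakamura (Qualifier).
Among Obi, Mendoza and Okonkwo, a home-nation competitor before not a home-nation competitor: Obi (a home-nation competitor) before Mendoza and Okonkwo (not a home-nation competitor).
Mendoza and Okonkwo both have ranking points 1348 pts, so the next rule applies.
Among Mendoza and Okonkwo, by date of most recent title (later first): Mendoza (Jun 14, 2004) before Okonkwo (May 27, 2003).
Ferreira and Nakamura are each not a home-nation competitor, so the next rule applies.
Ferreira and Nakamura both have ranking points 8595 pts, so the next rule applies.
Among Ferreira and Nakamura, by date of most recent title (later first): Ferreira (Jan 15, 2004) before Nakamura (Aug 5, 1999).
Full order: Ruiz, Salazar, Obi, Mendoza, Okonkwo, Ferreira, Nakamura.

Ruiz, Salazar, Obi, Mendoza, Okonkwo, Ferreira, Nakamura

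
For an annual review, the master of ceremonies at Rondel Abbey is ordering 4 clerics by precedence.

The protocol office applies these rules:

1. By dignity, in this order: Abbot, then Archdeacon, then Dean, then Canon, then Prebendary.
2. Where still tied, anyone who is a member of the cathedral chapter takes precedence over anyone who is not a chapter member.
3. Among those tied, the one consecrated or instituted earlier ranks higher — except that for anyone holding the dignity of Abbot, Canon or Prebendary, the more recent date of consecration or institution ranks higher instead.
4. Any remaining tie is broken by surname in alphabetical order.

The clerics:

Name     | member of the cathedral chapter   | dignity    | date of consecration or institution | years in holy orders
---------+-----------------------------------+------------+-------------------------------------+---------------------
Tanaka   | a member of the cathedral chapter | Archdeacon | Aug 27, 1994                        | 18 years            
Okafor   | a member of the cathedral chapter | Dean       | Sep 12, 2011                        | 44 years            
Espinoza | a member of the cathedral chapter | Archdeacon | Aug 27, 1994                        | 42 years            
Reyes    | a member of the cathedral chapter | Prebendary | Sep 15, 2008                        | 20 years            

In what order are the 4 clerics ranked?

Espinoza, Tanaka, Okafor, Reyes

By dignity: Espinoza and Tanaka (Archdeacon); then Okafor (Dean); then Reyes (Prebendary).
Espinoza and Tanaka are each a member of the cathedral chapter, so the next rule applies.
Espinoza and Tanaka both have date of consecration or institution Aug 27, 1994, so the next rule applies.
Among Espinoza and Tanaka, alphabetically by surname: Espinoza before Tanaka.
Full order: Espinoza, Tanaka, Okafor, Reyes.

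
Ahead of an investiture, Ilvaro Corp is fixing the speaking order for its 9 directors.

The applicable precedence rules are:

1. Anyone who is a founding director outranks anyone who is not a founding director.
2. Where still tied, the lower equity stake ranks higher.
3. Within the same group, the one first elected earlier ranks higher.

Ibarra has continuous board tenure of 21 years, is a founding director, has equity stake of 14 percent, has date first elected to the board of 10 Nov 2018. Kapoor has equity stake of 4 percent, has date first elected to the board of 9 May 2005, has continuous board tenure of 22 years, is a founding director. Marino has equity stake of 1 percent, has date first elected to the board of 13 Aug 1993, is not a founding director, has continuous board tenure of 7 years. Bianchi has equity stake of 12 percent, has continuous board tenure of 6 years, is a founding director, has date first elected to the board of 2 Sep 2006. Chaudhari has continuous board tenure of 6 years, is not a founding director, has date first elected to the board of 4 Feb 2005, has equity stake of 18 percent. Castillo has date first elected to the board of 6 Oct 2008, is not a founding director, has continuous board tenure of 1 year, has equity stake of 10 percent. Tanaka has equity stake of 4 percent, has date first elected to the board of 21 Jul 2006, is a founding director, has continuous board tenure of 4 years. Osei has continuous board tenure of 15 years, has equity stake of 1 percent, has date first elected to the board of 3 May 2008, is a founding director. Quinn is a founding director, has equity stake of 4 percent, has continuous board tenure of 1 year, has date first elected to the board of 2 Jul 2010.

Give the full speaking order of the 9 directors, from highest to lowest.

Osei, Kapoor, Tanaka, Quinn, Bianchi, Ibarra, Marino, Castillo, Chaudhari

By the first rule: Osei, Kapoor, Tanaka, Quinn, Bianchi and Ibarra (each a founding director); then Marino, Castillo and Chaudhari (each not a founding director).
Among Osei, Kapoor, Tanaka, Quinn, Bianchi and Ibarra, by equity stake (lower first): Osei (1 percent) before Kapoor, Tanaka and Quinn (4 percent) before Bianchi (12 percent) before Ibarra (14 percent).
Among Kapoor, Tanaka and Quinn, by date first elected to the board (earlier first): Kapoor (9 May 2005) before Tanaka (21 Jul 2006) before Quinn (2 Jul 2010).
Among Marino, Castillo and Chaudhari, by equity stake (lower first): Marino (1 percent) before Castillo (10 percent) before Chaudhari (18 percent).
Full order: Osei, Kapoor, Tanaka, Quinn, Bianchi, Ibarra, Marino, Castillo, Chaudhari.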